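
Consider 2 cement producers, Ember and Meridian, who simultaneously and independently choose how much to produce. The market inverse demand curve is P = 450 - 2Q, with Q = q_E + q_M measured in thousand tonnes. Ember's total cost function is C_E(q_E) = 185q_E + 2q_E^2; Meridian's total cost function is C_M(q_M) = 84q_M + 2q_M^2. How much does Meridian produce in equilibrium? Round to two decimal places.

39.97

Ember's profit: π_E = (450 - 2Q)q_E - (185q_E + 2q_E²). Setting ∂π_E/∂q_E = 0: 265 - 8q_E - 2(q_M) = 0.
Meridian's first-order condition: 366 - 8q_M - 2(q_E) = 0.
Best responses: q_E = (265 - 2q_M)/8, q_M = (366 - 2q_E)/8.
Solving the pair: q_E = 347/15, q_M = 1199/30.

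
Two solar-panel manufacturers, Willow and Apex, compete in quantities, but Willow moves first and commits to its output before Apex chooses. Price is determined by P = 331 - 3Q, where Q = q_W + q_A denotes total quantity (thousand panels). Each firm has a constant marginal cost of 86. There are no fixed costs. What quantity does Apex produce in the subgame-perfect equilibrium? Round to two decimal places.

20.42

The follower Apex best-responds to any q_W: π_A = (331 - 3Q)q_A - 86q_A.
Setting the follower's marginal profit to zero, 245 - 3q_W - 6q_A = 0, i.e. q_A = (245 - 3q_W)/6.
The leader anticipates this reaction. Substituting into P = 331 - 3Q gives P = 417/2 - (3/2)q_W, so π_W = (417/2 - (3/2)q_W)q_W - 86q_W.
The leader's first-order condition 245/2 - 3q_W = 0 yields q_W = 245/6.
Then q_A = (245 - 3·(245/6))/6 = 245/12.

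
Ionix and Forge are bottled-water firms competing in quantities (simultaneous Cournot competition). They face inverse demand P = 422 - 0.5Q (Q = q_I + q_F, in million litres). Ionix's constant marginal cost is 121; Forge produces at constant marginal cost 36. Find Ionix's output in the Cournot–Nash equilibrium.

144

Ionix's profit: π_I = (422 - 0.5Q)q_I - (121q_I). Setting ∂π_I/∂q_I = 0: 301 - q_I - (1/2)(q_F) = 0.
Forge's first-order condition: 386 - q_F - (1/2)(q_I) = 0.
Best responses: q_I = (301 - (1/2)q_F), q_F = (386 - (1/2)q_I).
Substituting one into the other gives q_I = 144 and q_F = 314.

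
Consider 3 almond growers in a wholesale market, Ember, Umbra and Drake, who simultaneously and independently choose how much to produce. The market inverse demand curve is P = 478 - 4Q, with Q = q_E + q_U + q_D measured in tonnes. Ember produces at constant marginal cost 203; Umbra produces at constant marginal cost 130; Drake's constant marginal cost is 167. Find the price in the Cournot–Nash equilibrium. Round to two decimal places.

Ember's profit: π_E = (478 - 4Q)q_E - (203q_E). Setting ∂π_E/∂q_E = 0: 275 - 8q_E - 4(q_U + q_D) = 0.
Umbra's profit: π_U = (478 - 4Q)q_U - (130q_U). Setting ∂π_U/∂q_U = 0: 348 - 8q_U - 4(q_E + q_D) = 0.
Drake's first-order condition: 311 - 8q_D - 4(q_E + q_U) = 0.
Summing all 3 equations gives 934 − 16Q = 0, hence Q = 467/8.
Back-substituting: q_E = (275 − 467/2)/4 = 83/8, q_U = (348 − 467/2)/4 = 229/8, q_D = (311 − 467/2)/4 = 155/8.
Total output Q = 467/8, so price P = 478 - 4·(467/8) = 489/2.

244.50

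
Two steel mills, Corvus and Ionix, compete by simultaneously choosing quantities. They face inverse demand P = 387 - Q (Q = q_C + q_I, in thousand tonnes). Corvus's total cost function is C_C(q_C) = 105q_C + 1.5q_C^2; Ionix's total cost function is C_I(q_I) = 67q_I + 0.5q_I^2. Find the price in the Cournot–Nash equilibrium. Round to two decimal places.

255.29

Corvus's profit: π_C = (387 - Q)q_C - (105q_C + (3/2)q_C²). Setting ∂π_C/∂q_C = 0: 282 - 5q_C - (q_I) = 0.
Ionix's first-order condition: 320 - 3q_I - (q_C) = 0.
So q_C = (282 - q_I)/5 and q_I = (320 - q_C)/3.
Solving the pair: q_C = 263/7, q_I = 659/7.
Total output Q = 922/7, so price P = 387 - 922/7 = 1787/7.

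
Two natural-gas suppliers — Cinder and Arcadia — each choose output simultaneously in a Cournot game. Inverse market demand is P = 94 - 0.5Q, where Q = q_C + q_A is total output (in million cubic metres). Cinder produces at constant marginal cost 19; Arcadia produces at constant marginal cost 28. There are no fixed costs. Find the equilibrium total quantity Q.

94

Cinder's profit: π_C = (94 - 0.5Q)q_C - (19q_C). Setting ∂π_C/∂q_C = 0: 75 - q_C - (1/2)(q_A) = 0.
Arcadia's profit: π_A = (94 - 0.5Q)q_A - (28q_A). Setting ∂π_A/∂q_A = 0: 66 - q_A - (1/2)(q_C) = 0.
Best responses: q_C = (75 - (1/2)q_A), q_A = (66 - (1/2)q_C).
Substituting one into the other gives q_C = 56 and q_A = 38.
Total output Q = 56 + 38 = 94.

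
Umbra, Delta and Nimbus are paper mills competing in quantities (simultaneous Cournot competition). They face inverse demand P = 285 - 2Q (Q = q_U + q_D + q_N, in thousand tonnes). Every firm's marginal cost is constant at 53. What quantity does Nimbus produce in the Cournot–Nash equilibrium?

29

A representative firm's profit is π_i = q_i(285 - 2Q) - 53q_i.
First-order condition (treating rivals' output as given): 232 - 4q_i - 2·Σ_{j≠i} q_j = 0.
With identical firms every q_j equals q_i, so Σ_{j≠i} q_j = 2q_i and 232 = 8q_i, giving q_i = 29.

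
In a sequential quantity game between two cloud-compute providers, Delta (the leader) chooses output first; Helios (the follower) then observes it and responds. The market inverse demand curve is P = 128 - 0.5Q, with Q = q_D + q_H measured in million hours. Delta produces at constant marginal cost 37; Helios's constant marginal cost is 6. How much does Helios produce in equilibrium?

Solve by backward induction. Given q_D, the follower Helios maximises π_H = (128 - (1/2)q_D - (1/2)q_H)q_H - 6q_H.
∂π_H/∂q_H = 122 - (1/2)q_D - q_H = 0 gives the reaction function q_H = (122 - (1/2)q_D).
The leader anticipates this reaction. Substituting into P = 128 - 0.5Q gives P = 67 - (1/4)q_D, so π_D = (67 - (1/4)q_D)q_D - 37q_D.
The leader's first-order condition 30 - (1/2)q_D = 0 yields q_D = 60.
Then q_H = (122 - (1/2)·60) = 92.

92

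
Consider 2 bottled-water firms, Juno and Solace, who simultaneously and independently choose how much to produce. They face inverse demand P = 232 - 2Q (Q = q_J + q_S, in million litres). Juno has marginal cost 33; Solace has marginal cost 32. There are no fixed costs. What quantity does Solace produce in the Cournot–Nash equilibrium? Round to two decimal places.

33.50

Juno's profit: π_J = (232 - 2Q)q_J - (33q_J). Setting ∂π_J/∂q_J = 0: 199 - 4q_J - 2(q_S) = 0.
Solace's profit: π_S = (232 - 2Q)q_S - (32q_S). Setting ∂π_S/∂q_S = 0: 200 - 4q_S - 2(q_J) = 0.
So q_J = (199 - 2q_S)/4 and q_S = (200 - 2q_J)/4.
Substituting one into the other gives q_J = 33 and q_S = 67/2.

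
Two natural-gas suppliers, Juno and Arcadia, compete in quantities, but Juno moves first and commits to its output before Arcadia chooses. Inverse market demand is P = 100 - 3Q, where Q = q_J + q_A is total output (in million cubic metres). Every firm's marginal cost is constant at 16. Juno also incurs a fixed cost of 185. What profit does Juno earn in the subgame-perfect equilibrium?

109

Solve by backward induction. Given q_J, the follower Arcadia maximises π_A = (100 - 3q_J - 3q_A)q_A - 16q_A.
Setting the follower's marginal profit to zero, 84 - 3q_J - 6q_A = 0, i.e. q_A = (84 - 3q_J)/6.
The leader anticipates this reaction. Substituting into P = 100 - 3Q gives P = 58 - (3/2)q_J, so π_J = (58 - (3/2)q_J)q_J - 16q_J.
Maximising: ∂π_J/∂q_J = 42 - 3q_J = 0, giving q_J = 14.
Then q_A = (84 - 3·14)/6 = 7.
Price P = 100 - 3·21 = 37.
Juno's profit: (37 - 16)·14 - 185 = 109.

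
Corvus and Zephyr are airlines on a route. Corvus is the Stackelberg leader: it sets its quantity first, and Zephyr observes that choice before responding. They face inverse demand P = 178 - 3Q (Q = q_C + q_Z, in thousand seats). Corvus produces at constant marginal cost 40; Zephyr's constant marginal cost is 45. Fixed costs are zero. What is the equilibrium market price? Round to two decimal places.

The follower Zephyr best-responds to any q_C: π_Z = (178 - 3Q)q_Z - 45q_Z.
Setting the follower's marginal profit to zero, 133 - 3q_C - 6q_Z = 0, i.e. q_Z = (133 - 3q_C)/6.
The leader anticipates this reaction. Substituting into P = 178 - 3Q gives P = 223/2 - (3/2)q_C, so π_C = (223/2 - (3/2)q_C)q_C - 40q_C.
Leader FOC: 143/2 - 3q_C = 0, so q_C = 143/6.
Then q_Z = (133 - 3·(143/6))/6 = 41/4.
Total output Q = 409/12, so price P = 178 - 3·(409/12) = 303/4.

75.75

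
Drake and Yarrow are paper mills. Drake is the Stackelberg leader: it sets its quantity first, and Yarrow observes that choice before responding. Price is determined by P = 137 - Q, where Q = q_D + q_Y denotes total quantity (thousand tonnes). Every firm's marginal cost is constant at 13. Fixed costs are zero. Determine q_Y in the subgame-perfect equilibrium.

Solve by backward induction. Given q_D, the follower Yarrow maximises π_Y = (137 - q_D - q_Y)q_Y - 13q_Y.
Setting the follower's marginal profit to zero, 124 - q_D - 2q_Y = 0, i.e. q_Y = (124 - q_D)/2.
Drake substitutes q_Y(q_D) into its own profit: π_D = q_D(137 - q_D - (124 - q_D)/2) - 13q_D = (75 - (1/2)q_D)q_D - 13q_D.
The leader's first-order condition 62 - q_D = 0 yields q_D = 62.
Then q_Y = (124 - 62)/2 = 31.

31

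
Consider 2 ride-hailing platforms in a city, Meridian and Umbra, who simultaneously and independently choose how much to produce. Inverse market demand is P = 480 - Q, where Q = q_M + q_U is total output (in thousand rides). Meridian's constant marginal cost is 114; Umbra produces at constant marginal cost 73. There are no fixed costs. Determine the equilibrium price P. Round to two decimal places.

Meridian's profit: π_M = (480 - Q)q_M - (114q_M). Setting ∂π_M/∂q_M = 0: 366 - 2q_M - (q_U) = 0.
Umbra's first-order condition: 407 - 2q_U - (q_M) = 0.
Rearranging gives the reaction functions q_M = (366 - q_U)/2 and q_U = (407 - q_M)/2.
Substituting one into the other gives q_M = 325/3 and q_U = 448/3.
Total output Q = 773/3, so price P = 480 - 773/3 = 667/3.

222.33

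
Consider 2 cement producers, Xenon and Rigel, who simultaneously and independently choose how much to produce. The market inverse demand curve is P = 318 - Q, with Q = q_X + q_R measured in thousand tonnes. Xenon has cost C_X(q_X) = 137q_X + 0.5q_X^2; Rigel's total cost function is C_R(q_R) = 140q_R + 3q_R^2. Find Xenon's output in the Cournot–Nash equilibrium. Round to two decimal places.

Xenon's profit: π_X = (318 - Q)q_X - (137q_X + (1/2)q_X²). Setting ∂π_X/∂q_X = 0: 181 - 3q_X - (q_R) = 0.
Rigel's profit: π_R = (318 - Q)q_R - (140q_R + 3q_R²). Setting ∂π_R/∂q_R = 0: 178 - 8q_R - (q_X) = 0.
So q_X = (181 - q_R)/3 and q_R = (178 - q_X)/8.
Solving the pair: q_X = 1270/23, q_R = 353/23.

55.22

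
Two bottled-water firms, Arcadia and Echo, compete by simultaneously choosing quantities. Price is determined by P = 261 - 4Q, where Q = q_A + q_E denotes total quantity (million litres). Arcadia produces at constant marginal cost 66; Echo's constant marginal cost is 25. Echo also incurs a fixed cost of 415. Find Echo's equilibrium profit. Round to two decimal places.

Arcadia's profit: π_A = (261 - 4Q)q_A - (66q_A). Setting ∂π_A/∂q_A = 0: 195 - 8q_A - 4(q_E) = 0.
Echo's profit: π_E = (261 - 4Q)q_E - (25q_E). Setting ∂π_E/∂q_E = 0: 236 - 8q_E - 4(q_A) = 0.
So q_A = (195 - 4q_E)/8 and q_E = (236 - 4q_A)/8.
Substituting one into the other gives q_A = 77/6 and q_E = 277/12.
Price P = 261 - 4·(431/12) = 352/3.
Echo's profit: (352/3 - 25)·(277/12) - 415 = 1716.3611.

1716.36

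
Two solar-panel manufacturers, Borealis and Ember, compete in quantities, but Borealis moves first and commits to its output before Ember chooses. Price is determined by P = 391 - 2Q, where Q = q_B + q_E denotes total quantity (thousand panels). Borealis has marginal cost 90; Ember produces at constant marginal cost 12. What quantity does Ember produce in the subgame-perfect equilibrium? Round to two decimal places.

Solve by backward induction. Given q_B, the follower Ember maximises π_E = (391 - 2q_B - 2q_E)q_E - 12q_E.
Setting the follower's marginal profit to zero, 379 - 2q_B - 4q_E = 0, i.e. q_E = (379 - 2q_B)/4.
Borealis substitutes q_E(q_B) into its own profit: π_B = q_B(391 - 2q_B - (379 - 2q_B)/2) - 90q_B = (403/2 - q_B)q_B - 90q_B.
Maximising: ∂π_B/∂q_B = 223/2 - 2q_B = 0, giving q_B = 223/4.
Then q_E = (379 - 2·(223/4))/4 = 535/8.

66.88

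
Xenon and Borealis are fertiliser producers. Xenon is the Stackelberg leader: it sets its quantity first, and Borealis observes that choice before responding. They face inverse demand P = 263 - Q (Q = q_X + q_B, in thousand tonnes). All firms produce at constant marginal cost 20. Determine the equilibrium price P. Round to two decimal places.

80.75

Solve by backward induction. Given q_X, the follower Borealis maximises π_B = (263 - q_X - q_B)q_B - 20q_B.
∂π_B/∂q_B = 243 - q_X - 2q_B = 0 gives the reaction function q_B = (243 - q_X)/2.
The leader anticipates this reaction. Substituting into P = 263 - Q gives P = 283/2 - (1/2)q_X, so π_X = (283/2 - (1/2)q_X)q_X - 20q_X.
The leader's first-order condition 243/2 - q_X = 0 yields q_X = 243/2.
Then q_B = (243 - 243/2)/2 = 243/4.
Total output Q = 729/4, so price P = 263 - 729/4 = 323/4.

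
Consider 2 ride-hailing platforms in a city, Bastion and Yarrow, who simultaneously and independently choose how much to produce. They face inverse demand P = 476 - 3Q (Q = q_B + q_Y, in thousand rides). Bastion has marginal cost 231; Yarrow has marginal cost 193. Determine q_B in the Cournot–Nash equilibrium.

23

Bastion's profit: π_B = (476 - 3Q)q_B - (231q_B). Setting ∂π_B/∂q_B = 0: 245 - 6q_B - 3(q_Y) = 0.
Yarrow's profit: π_Y = (476 - 3Q)q_Y - (193q_Y). Setting ∂π_Y/∂q_Y = 0: 283 - 6q_Y - 3(q_B) = 0.
Best responses: q_B = (245 - 3q_Y)/6, q_Y = (283 - 3q_B)/6.
Solving the pair: q_B = 23, q_Y = 107/3.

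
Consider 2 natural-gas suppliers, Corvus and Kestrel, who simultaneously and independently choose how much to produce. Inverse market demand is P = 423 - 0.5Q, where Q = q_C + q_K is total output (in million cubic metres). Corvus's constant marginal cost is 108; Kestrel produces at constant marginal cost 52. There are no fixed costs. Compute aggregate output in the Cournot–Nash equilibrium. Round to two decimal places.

Corvus's profit: π_C = (423 - 0.5Q)q_C - (108q_C). Setting ∂π_C/∂q_C = 0: 315 - q_C - (1/2)(q_K) = 0.
Kestrel's profit: π_K = (423 - 0.5Q)q_K - (52q_K). Setting ∂π_K/∂q_K = 0: 371 - q_K - (1/2)(q_C) = 0.
So q_C = (315 - (1/2)q_K) and q_K = (371 - (1/2)q_C).
Solving the pair: q_C = 518/3, q_K = 854/3.
Total output Q = 518/3 + 854/3 = 1372/3.

457.33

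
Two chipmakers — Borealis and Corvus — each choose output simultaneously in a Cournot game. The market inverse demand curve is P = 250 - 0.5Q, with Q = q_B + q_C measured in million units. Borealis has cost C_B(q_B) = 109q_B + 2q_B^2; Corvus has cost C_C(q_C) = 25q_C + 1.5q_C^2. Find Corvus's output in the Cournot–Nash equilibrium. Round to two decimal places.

53.39

Borealis's profit: π_B = (250 - 0.5Q)q_B - (109q_B + 2q_B²). Setting ∂π_B/∂q_B = 0: 141 - 5q_B - (1/2)(q_C) = 0.
Corvus's first-order condition: 225 - 4q_C - (1/2)(q_B) = 0.
Rearranging gives the reaction functions q_B = (141 - (1/2)q_C)/5 and q_C = (225 - (1/2)q_B)/4.
Substituting one into the other gives q_B = 1806/79 and q_C = 53.3924.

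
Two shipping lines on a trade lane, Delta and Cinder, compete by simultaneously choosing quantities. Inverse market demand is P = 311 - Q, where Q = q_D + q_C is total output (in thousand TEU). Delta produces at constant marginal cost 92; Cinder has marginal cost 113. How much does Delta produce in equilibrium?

Delta's profit: π_D = (311 - Q)q_D - (92q_D). Setting ∂π_D/∂q_D = 0: 219 - 2q_D - (q_C) = 0.
Cinder's first-order condition: 198 - 2q_C - (q_D) = 0.
So q_D = (219 - q_C)/2 and q_C = (198 - q_D)/2.
Substituting one into the other gives q_D = 80 and q_C = 59.

80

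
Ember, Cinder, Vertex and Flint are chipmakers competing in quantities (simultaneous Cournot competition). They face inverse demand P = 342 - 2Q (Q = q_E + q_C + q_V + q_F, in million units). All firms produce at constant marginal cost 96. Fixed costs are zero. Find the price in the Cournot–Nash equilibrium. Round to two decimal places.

A representative firm's profit is π_i = q_i(342 - 2Q) - 96q_i.
Setting ∂π_i/∂q_i = 0 with rivals' quantities fixed: 246 - 4q_i - 2·Σ_{j≠i} q_j = 0.
With identical firms every q_j equals q_i, so Σ_{j≠i} q_j = 3q_i and 246 = 10q_i, giving q_i = 123/5.
Total output Q = 492/5, so price P = 342 - 2·(492/5) = 726/5.

145.20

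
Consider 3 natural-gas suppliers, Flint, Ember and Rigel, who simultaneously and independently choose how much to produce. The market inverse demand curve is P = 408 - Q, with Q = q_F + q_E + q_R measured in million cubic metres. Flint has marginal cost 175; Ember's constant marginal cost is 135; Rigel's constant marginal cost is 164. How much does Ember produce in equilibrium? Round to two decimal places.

Flint's profit: π_F = (408 - Q)q_F - (175q_F). Setting ∂π_F/∂q_F = 0: 233 - 2q_F - (q_E + q_R) = 0.
Ember's profit: π_E = (408 - Q)q_E - (135q_E). Setting ∂π_E/∂q_E = 0: 273 - 2q_E - (q_F + q_R) = 0.
Rigel's first-order condition: 244 - 2q_R - (q_F + q_E) = 0.
Adding the 3 first-order conditions: 750 − 4Q = 0, so Q = 375/2.
Back-substituting: q_F = (233 − 375/2) = 91/2, q_E = (273 − 375/2) = 171/2, q_R = (244 − 375/2) = 113/2.

85.50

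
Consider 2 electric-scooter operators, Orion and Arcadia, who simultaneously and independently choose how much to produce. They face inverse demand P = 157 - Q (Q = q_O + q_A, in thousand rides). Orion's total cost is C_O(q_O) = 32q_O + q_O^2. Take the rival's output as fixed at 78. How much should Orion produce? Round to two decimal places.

11.75

With the rival's output fixed at 78, Orion's profit is π_O = (157 - 78 - q_O)q_O - (32q_O + q_O²) = (79 - q_O)q_O - (32q_O + q_O²).
∂π_O/∂q_O = 47 - 4q_O = 0, so q_O = 47/4.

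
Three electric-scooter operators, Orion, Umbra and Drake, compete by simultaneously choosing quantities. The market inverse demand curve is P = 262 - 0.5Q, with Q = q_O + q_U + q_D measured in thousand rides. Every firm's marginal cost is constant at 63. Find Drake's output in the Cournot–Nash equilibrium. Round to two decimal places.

Each firm earns π_i = (262 - 0.5Q)q_i - 63q_i.
First-order condition (treating rivals' output as given): 199 - q_i - (1/2)·Σ_{j≠i} q_j = 0.
By symmetry each firm produces the same amount; substituting Σ_{j≠i} q_j = 2q_i yields q_i = 199/2.

99.50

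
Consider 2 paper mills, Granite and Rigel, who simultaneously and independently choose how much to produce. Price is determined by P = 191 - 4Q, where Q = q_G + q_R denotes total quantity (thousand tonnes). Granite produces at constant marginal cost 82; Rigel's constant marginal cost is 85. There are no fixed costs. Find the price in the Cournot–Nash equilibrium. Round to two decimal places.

Granite's profit: π_G = (191 - 4Q)q_G - (82q_G). Setting ∂π_G/∂q_G = 0: 109 - 8q_G - 4(q_R) = 0.
Rigel's first-order condition: 106 - 8q_R - 4(q_G) = 0.
Rearranging gives the reaction functions q_G = (109 - 4q_R)/8 and q_R = (106 - 4q_G)/8.
Substituting one into the other gives q_G = 28/3 and q_R = 103/12.
Total output Q = 215/12, so price P = 191 - 4·(215/12) = 358/3.

119.33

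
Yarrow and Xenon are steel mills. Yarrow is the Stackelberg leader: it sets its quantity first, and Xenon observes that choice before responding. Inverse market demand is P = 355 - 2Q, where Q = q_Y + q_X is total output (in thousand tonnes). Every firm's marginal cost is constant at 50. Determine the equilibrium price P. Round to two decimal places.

126.25

Solve by backward induction. Given q_Y, the follower Xenon maximises π_X = (355 - 2q_Y - 2q_X)q_X - 50q_X.
Setting the follower's marginal profit to zero, 305 - 2q_Y - 4q_X = 0, i.e. q_X = (305 - 2q_Y)/4.
The leader anticipates this reaction. Substituting into P = 355 - 2Q gives P = 405/2 - q_Y, so π_Y = (405/2 - q_Y)q_Y - 50q_Y.
The leader's first-order condition 305/2 - 2q_Y = 0 yields q_Y = 305/4.
Then q_X = (305 - 2·(305/4))/4 = 305/8.
Total output Q = 915/8, so price P = 355 - 2·(915/8) = 505/4.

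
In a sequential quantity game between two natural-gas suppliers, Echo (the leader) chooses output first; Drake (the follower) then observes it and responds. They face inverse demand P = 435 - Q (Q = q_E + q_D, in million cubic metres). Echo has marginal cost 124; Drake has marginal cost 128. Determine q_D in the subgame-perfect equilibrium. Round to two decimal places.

Solve by backward induction. Given q_E, the follower Drake maximises π_D = (435 - q_E - q_D)q_D - 128q_D.
∂π_D/∂q_D = 307 - q_E - 2q_D = 0 gives the reaction function q_D = (307 - q_E)/2.
Echo substitutes q_D(q_E) into its own profit: π_E = q_E(435 - q_E - (307 - q_E)/2) - 124q_E = (563/2 - (1/2)q_E)q_E - 124q_E.
Leader FOC: 315/2 - q_E = 0, so q_E = 315/2.
Then q_D = (307 - 315/2)/2 = 299/4.

74.75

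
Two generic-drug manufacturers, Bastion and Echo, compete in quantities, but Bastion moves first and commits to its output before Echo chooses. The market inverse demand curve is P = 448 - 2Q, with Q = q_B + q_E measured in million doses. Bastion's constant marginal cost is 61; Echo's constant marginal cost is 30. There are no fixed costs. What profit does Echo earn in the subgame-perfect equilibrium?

The follower Echo best-responds to any q_B: π_E = (448 - 2Q)q_E - 30q_E.
Follower FOC: 418 - 2q_B - 4q_E = 0, so q_E(q_B) = (418 - 2q_B)/4.
The leader anticipates this reaction. Substituting into P = 448 - 2Q gives P = 239 - q_B, so π_B = (239 - q_B)q_B - 61q_B.
Maximising: ∂π_B/∂q_B = 178 - 2q_B = 0, giving q_B = 89.
Then q_E = (418 - 2·89)/4 = 60.
Price P = 448 - 2·149 = 150.
Echo's profit: (150 - 30)·60 = 7200.

7200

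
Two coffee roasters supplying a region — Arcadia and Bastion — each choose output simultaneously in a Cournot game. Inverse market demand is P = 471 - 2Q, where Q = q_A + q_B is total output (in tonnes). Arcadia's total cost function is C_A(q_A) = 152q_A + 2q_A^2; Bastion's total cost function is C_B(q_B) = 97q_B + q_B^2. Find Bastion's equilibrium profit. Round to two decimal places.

Arcadia's profit: π_A = (471 - 2Q)q_A - (152q_A + 2q_A²). Setting ∂π_A/∂q_A = 0: 319 - 8q_A - 2(q_B) = 0.
Bastion's profit: π_B = (471 - 2Q)q_B - (97q_B + q_B²). Setting ∂π_B/∂q_B = 0: 374 - 6q_B - 2(q_A) = 0.
Rearranging gives the reaction functions q_A = (319 - 2q_B)/8 and q_B = (374 - 2q_A)/6.
Substituting one into the other gives q_A = 53/2 and q_B = 107/2.
Price P = 471 - 2·80 = 311.
Bastion's profit: 311·(107/2) - 97·(107/2) - (107/2)² = 8586.7500.

8586.75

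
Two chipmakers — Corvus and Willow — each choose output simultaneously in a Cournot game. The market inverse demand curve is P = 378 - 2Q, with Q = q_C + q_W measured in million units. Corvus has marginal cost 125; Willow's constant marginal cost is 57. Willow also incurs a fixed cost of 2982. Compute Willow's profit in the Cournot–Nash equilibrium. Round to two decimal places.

5424.72

Corvus's profit: π_C = (378 - 2Q)q_C - (125q_C). Setting ∂π_C/∂q_C = 0: 253 - 4q_C - 2(q_W) = 0.
Willow's first-order condition: 321 - 4q_W - 2(q_C) = 0.
So q_C = (253 - 2q_W)/4 and q_W = (321 - 2q_C)/4.
Substituting one into the other gives q_C = 185/6 and q_W = 389/6.
Price P = 378 - 2·(287/3) = 560/3.
Willow's profit: (560/3 - 57)·(389/6) - 2982 = 5424.7222.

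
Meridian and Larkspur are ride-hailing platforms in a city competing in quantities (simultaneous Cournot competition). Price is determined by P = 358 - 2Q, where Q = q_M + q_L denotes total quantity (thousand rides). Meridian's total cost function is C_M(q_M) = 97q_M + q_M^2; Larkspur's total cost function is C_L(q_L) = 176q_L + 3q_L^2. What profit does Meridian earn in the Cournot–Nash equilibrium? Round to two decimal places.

Meridian's profit: π_M = (358 - 2Q)q_M - (97q_M + q_M²). Setting ∂π_M/∂q_M = 0: 261 - 6q_M - 2(q_L) = 0.
Larkspur's profit: π_L = (358 - 2Q)q_L - (176q_L + 3q_L²). Setting ∂π_L/∂q_L = 0: 182 - 10q_L - 2(q_M) = 0.
So q_M = (261 - 2q_L)/6 and q_L = (182 - 2q_M)/10.
Substituting one into the other gives q_M = 1123/28 and q_L = 285/28.
Price P = 358 - 2·(352/7) = 1802/7.
Meridian's profit: (1802/7)·(1123/28) - 97·(1123/28) - (1123/28)² = 4825.7487.

4825.75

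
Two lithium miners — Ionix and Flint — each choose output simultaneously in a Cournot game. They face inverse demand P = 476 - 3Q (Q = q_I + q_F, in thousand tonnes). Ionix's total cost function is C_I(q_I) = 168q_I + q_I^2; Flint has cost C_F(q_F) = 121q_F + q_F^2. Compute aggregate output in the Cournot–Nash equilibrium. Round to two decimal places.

60.27

Ionix's profit: π_I = (476 - 3Q)q_I - (168q_I + q_I²). Setting ∂π_I/∂q_I = 0: 308 - 8q_I - 3(q_F) = 0.
Flint's first-order condition: 355 - 8q_F - 3(q_I) = 0.
Best responses: q_I = (308 - 3q_F)/8, q_F = (355 - 3q_I)/8.
Substituting one into the other gives q_I = 1399/55 and q_F = 1916/55.
Total output Q = 1399/55 + 1916/55 = 663/11.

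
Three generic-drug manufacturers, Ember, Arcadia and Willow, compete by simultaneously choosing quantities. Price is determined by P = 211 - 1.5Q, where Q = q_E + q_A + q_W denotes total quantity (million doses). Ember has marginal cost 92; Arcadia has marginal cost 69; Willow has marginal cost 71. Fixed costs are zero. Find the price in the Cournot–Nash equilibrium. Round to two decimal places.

110.75

Ember's profit: π_E = (211 - 1.5Q)q_E - (92q_E). Setting ∂π_E/∂q_E = 0: 119 - 3q_E - (3/2)(q_A + q_W) = 0.
Arcadia's profit: π_A = (211 - 1.5Q)q_A - (69q_A). Setting ∂π_A/∂q_A = 0: 142 - 3q_A - (3/2)(q_E + q_W) = 0.
Willow's profit: π_W = (211 - 1.5Q)q_W - (71q_W). Setting ∂π_W/∂q_W = 0: 140 - 3q_W - (3/2)(q_E + q_A) = 0.
Adding the 3 conditions: 401 − 3Q − 3Q = 0, i.e. Q = 401/6.
Back-substituting: q_E = (119 − 401/4)/(3/2) = 25/2, q_A = (142 − 401/4)/(3/2) = 167/6, q_W = (140 − 401/4)/(3/2) = 53/2.
Total output Q = 401/6, so price P = 211 - (3/2)·(401/6) = 443/4.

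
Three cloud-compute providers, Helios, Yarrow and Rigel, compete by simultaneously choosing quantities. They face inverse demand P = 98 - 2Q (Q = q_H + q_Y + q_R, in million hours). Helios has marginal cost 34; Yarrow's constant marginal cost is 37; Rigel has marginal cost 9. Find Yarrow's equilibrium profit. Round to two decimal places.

28.13

Helios's profit: π_H = (98 - 2Q)q_H - (34q_H). Setting ∂π_H/∂q_H = 0: 64 - 4q_H - 2(q_Y + q_R) = 0.
Yarrow's profit: π_Y = (98 - 2Q)q_Y - (37q_Y). Setting ∂π_Y/∂q_Y = 0: 61 - 4q_Y - 2(q_H + q_R) = 0.
Rigel's first-order condition: 89 - 4q_R - 2(q_H + q_Y) = 0.
Adding the 3 conditions: 214 − 4Q − 4Q = 0, i.e. Q = 107/4.
Back-substituting: q_H = (64 − 107/2)/2 = 21/4, q_Y = (61 − 107/2)/2 = 15/4, q_R = (89 − 107/2)/2 = 71/4.
Price P = 98 - 2·(107/4) = 89/2.
Yarrow's profit: (89/2 - 37)·(15/4) = 225/8.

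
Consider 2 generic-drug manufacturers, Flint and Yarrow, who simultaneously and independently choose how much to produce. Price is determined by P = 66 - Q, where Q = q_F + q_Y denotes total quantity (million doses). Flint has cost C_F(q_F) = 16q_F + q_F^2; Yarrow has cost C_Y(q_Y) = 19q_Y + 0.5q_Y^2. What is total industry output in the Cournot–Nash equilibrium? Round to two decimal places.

21.91

Flint's profit: π_F = (66 - Q)q_F - (16q_F + q_F²). Setting ∂π_F/∂q_F = 0: 50 - 4q_F - (q_Y) = 0.
Yarrow's first-order condition: 47 - 3q_Y - (q_F) = 0.
So q_F = (50 - q_Y)/4 and q_Y = (47 - q_F)/3.
Solving the pair: q_F = 103/11, q_Y = 138/11.
Total output Q = 103/11 + 138/11 = 241/11.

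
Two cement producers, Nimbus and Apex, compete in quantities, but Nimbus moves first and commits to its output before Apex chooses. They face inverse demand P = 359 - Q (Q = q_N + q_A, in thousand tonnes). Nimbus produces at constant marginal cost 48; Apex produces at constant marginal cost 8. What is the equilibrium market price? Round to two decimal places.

The follower Apex best-responds to any q_N: π_A = (359 - Q)q_A - 8q_A.
Setting the follower's marginal profit to zero, 351 - q_N - 2q_A = 0, i.e. q_A = (351 - q_N)/2.
The leader anticipates this reaction. Substituting into P = 359 - Q gives P = 367/2 - (1/2)q_N, so π_N = (367/2 - (1/2)q_N)q_N - 48q_N.
The leader's first-order condition 271/2 - q_N = 0 yields q_N = 271/2.
Then q_A = (351 - 271/2)/2 = 431/4.
Total output Q = 973/4, so price P = 359 - 973/4 = 463/4.

115.75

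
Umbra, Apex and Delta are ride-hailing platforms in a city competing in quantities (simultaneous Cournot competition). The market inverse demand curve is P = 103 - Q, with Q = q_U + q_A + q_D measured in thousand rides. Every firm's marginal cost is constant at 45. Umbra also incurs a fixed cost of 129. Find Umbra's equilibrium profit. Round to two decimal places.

Each firm earns π_i = (103 - Q)q_i - 45q_i.
Setting ∂π_i/∂q_i = 0 with rivals' quantities fixed: 58 - 2q_i - Σ_{j≠i} q_j = 0.
By symmetry each firm produces the same amount; substituting Σ_{j≠i} q_j = 2q_i yields q_i = 58/4 = 29/2.
Price P = 103 - 87/2 = 119/2.
Umbra's profit: (119/2 - 45)·(29/2) - 129 = 325/4.

81.25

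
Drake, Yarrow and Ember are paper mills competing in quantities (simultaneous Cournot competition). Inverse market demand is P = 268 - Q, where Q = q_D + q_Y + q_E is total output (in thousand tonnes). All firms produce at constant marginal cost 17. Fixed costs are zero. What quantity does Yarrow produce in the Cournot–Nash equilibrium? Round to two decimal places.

A representative firm's profit is π_i = q_i(268 - Q) - 17q_i.
Setting ∂π_i/∂q_i = 0 with rivals' quantities fixed: 251 - 2q_i - Σ_{j≠i} q_j = 0.
With identical firms every q_j equals q_i, so Σ_{j≠i} q_j = 2q_i and 251 = 4q_i, giving q_i = 251/4.

62.75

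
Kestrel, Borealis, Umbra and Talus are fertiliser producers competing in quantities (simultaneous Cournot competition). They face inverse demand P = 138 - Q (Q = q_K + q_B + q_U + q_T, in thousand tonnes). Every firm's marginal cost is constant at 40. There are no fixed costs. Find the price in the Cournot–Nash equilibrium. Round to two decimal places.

59.60

Each firm earns π_i = (138 - Q)q_i - 40q_i.
Setting ∂π_i/∂q_i = 0 with rivals' quantities fixed: 98 - 2q_i - Σ_{j≠i} q_j = 0.
By symmetry each firm produces the same amount; substituting Σ_{j≠i} q_j = 3q_i yields q_i = 98/5.
Total output Q = 392/5, so price P = 138 - 392/5 = 298/5.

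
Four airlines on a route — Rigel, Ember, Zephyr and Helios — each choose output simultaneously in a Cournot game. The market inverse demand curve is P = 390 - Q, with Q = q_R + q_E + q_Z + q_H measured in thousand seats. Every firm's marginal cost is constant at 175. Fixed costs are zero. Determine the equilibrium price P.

A representative firm's profit is π_i = q_i(390 - Q) - 175q_i.
Setting ∂π_i/∂q_i = 0 with rivals' quantities fixed: 215 - 2q_i - Σ_{j≠i} q_j = 0.
By symmetry each firm produces the same amount; substituting Σ_{j≠i} q_j = 3q_i yields q_i = 215/5 = 43.
Total output Q = 172, so price P = 390 - 172 = 218.

218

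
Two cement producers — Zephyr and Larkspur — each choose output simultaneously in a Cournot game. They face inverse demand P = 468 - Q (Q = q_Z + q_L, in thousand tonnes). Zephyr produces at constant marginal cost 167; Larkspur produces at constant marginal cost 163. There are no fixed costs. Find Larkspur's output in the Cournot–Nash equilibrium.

103

Zephyr's profit: π_Z = (468 - Q)q_Z - (167q_Z). Setting ∂π_Z/∂q_Z = 0: 301 - 2q_Z - (q_L) = 0.
Larkspur's first-order condition: 305 - 2q_L - (q_Z) = 0.
Best responses: q_Z = (301 - q_L)/2, q_L = (305 - q_Z)/2.
Solving the pair: q_Z = 99, q_L = 103.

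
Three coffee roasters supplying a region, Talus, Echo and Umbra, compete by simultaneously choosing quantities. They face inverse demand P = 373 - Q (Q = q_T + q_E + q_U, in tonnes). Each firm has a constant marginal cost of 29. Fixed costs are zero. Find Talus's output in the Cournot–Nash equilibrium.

86

Each firm earns π_i = (373 - Q)q_i - 29q_i.
First-order condition (treating rivals' output as given): 344 - 2q_i - Σ_{j≠i} q_j = 0.
With identical firms every q_j equals q_i, so Σ_{j≠i} q_j = 2q_i and 344 = 4q_i, giving q_i = 86.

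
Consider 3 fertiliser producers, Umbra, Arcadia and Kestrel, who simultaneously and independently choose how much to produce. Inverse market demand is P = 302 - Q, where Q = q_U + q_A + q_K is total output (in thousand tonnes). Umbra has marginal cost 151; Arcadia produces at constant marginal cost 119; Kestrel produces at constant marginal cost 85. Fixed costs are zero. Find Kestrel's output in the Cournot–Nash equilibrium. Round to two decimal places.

79.25

Umbra's profit: π_U = (302 - Q)q_U - (151q_U). Setting ∂π_U/∂q_U = 0: 151 - 2q_U - (q_A + q_K) = 0.
Arcadia's profit: π_A = (302 - Q)q_A - (119q_A). Setting ∂π_A/∂q_A = 0: 183 - 2q_A - (q_U + q_K) = 0.
Kestrel's profit: π_K = (302 - Q)q_K - (85q_K). Setting ∂π_K/∂q_K = 0: 217 - 2q_K - (q_U + q_A) = 0.
Adding the 3 conditions: 551 − 2Q − 2Q = 0, i.e. Q = 551/4.
Back-substituting: q_U = (151 − 551/4) = 53/4, q_A = (183 − 551/4) = 181/4, q_K = (217 − 551/4) = 317/4.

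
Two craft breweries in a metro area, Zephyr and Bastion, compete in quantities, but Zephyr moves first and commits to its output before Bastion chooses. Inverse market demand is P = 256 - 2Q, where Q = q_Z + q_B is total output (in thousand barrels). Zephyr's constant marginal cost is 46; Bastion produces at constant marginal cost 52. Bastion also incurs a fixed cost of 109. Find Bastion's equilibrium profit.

1043

The follower Bastion best-responds to any q_Z: π_B = (256 - 2Q)q_B - 52q_B.
∂π_B/∂q_B = 204 - 2q_Z - 4q_B = 0 gives the reaction function q_B = (204 - 2q_Z)/4.
The leader anticipates this reaction. Substituting into P = 256 - 2Q gives P = 154 - q_Z, so π_Z = (154 - q_Z)q_Z - 46q_Z.
The leader's first-order condition 108 - 2q_Z = 0 yields q_Z = 54.
Then q_B = (204 - 2·54)/4 = 24.
Price P = 256 - 2·78 = 100.
Bastion's profit: (100 - 52)·24 - 109 = 1043.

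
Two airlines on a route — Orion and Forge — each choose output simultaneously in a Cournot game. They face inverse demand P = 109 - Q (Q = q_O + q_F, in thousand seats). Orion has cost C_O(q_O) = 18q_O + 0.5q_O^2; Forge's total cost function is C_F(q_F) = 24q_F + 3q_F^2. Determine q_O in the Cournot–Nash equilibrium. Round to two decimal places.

Orion's profit: π_O = (109 - Q)q_O - (18q_O + (1/2)q_O²). Setting ∂π_O/∂q_O = 0: 91 - 3q_O - (q_F) = 0.
Forge's profit: π_F = (109 - Q)q_F - (24q_F + 3q_F²). Setting ∂π_F/∂q_F = 0: 85 - 8q_F - (q_O) = 0.
Best responses: q_O = (91 - q_F)/3, q_F = (85 - q_O)/8.
Substituting one into the other gives q_O = 643/23 and q_F = 164/23.

27.96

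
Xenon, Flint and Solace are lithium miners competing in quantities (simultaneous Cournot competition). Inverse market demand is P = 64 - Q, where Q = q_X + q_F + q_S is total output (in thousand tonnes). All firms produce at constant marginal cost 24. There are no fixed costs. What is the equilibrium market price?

Each firm earns π_i = (64 - Q)q_i - 24q_i.
Setting ∂π_i/∂q_i = 0 with rivals' quantities fixed: 40 - 2q_i - Σ_{j≠i} q_j = 0.
By symmetry each firm produces the same amount; substituting Σ_{j≠i} q_j = 2q_i yields q_i = 40/4 = 10.
Total output Q = 30, so price P = 64 - 30 = 34.

34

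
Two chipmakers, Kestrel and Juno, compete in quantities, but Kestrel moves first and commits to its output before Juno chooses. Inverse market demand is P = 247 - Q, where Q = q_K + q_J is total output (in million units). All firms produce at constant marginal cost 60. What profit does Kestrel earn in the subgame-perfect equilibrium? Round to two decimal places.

Solve by backward induction. Given q_K, the follower Juno maximises π_J = (247 - q_K - q_J)q_J - 60q_J.
∂π_J/∂q_J = 187 - q_K - 2q_J = 0 gives the reaction function q_J = (187 - q_K)/2.
Kestrel substitutes q_J(q_K) into its own profit: π_K = q_K(247 - q_K - (187 - q_K)/2) - 60q_K = (307/2 - (1/2)q_K)q_K - 60q_K.
Maximising: ∂π_K/∂q_K = 187/2 - q_K = 0, giving q_K = 187/2.
Then q_J = (187 - 187/2)/2 = 187/4.
Price P = 247 - 561/4 = 427/4.
Kestrel's profit: (427/4 - 60)·(187/2) = 4371.1250.

4371.13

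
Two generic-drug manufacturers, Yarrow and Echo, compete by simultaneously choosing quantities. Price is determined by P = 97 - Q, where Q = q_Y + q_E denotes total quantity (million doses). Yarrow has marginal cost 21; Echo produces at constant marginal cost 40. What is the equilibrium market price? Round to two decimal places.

52.67

Yarrow's profit: π_Y = (97 - Q)q_Y - (21q_Y). Setting ∂π_Y/∂q_Y = 0: 76 - 2q_Y - (q_E) = 0.
Echo's profit: π_E = (97 - Q)q_E - (40q_E). Setting ∂π_E/∂q_E = 0: 57 - 2q_E - (q_Y) = 0.
Best responses: q_Y = (76 - q_E)/2, q_E = (57 - q_Y)/2.
Substituting one into the other gives q_Y = 95/3 and q_E = 38/3.
Total output Q = 133/3, so price P = 97 - 133/3 = 158/3.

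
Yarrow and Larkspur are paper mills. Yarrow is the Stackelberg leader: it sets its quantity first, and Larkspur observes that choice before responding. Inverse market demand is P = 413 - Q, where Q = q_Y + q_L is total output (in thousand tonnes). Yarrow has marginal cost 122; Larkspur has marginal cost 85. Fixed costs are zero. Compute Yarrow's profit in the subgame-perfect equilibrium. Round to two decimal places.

The follower Larkspur best-responds to any q_Y: π_L = (413 - Q)q_L - 85q_L.
Setting the follower's marginal profit to zero, 328 - q_Y - 2q_L = 0, i.e. q_L = (328 - q_Y)/2.
The leader anticipates this reaction. Substituting into P = 413 - Q gives P = 249 - (1/2)q_Y, so π_Y = (249 - (1/2)q_Y)q_Y - 122q_Y.
Leader FOC: 127 - q_Y = 0, so q_Y = 127.
Then q_L = (328 - 127)/2 = 201/2.
Price P = 413 - 455/2 = 371/2.
Yarrow's profit: (371/2 - 122)·127 = 8064.5000.

8064.50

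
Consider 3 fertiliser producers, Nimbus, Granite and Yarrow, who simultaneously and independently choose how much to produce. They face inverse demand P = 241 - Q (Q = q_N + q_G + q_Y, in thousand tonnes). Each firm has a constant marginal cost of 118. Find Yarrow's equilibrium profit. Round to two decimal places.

Each firm earns π_i = (241 - Q)q_i - 118q_i.
First-order condition (treating rivals' output as given): 123 - 2q_i - Σ_{j≠i} q_j = 0.
With identical firms every q_j equals q_i, so Σ_{j≠i} q_j = 2q_i and 123 = 4q_i, giving q_i = 123/4.
Price P = 241 - 369/4 = 595/4.
Yarrow's profit: (595/4 - 118)·(123/4) = 945.5625.

945.56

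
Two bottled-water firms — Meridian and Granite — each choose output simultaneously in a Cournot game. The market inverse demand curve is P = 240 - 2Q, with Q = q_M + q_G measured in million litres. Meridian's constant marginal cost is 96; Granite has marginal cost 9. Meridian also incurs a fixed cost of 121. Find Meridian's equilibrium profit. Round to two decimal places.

Meridian's profit: π_M = (240 - 2Q)q_M - (96q_M). Setting ∂π_M/∂q_M = 0: 144 - 4q_M - 2(q_G) = 0.
Granite's first-order condition: 231 - 4q_G - 2(q_M) = 0.
Rearranging gives the reaction functions q_M = (144 - 2q_G)/4 and q_G = (231 - 2q_M)/4.
Solving the pair: q_M = 19/2, q_G = 53.
Price P = 240 - 2·(125/2) = 115.
Meridian's profit: (115 - 96)·(19/2) - 121 = 119/2.

59.50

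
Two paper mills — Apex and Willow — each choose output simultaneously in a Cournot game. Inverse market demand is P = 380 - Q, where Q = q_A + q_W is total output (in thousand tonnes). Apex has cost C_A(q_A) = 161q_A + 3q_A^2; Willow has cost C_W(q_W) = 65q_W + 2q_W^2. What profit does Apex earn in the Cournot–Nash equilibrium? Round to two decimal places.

Apex's profit: π_A = (380 - Q)q_A - (161q_A + 3q_A²). Setting ∂π_A/∂q_A = 0: 219 - 8q_A - (q_W) = 0.
Willow's first-order condition: 315 - 6q_W - (q_A) = 0.
Rearranging gives the reaction functions q_A = (219 - q_W)/8 and q_W = (315 - q_A)/6.
Solving the pair: q_A = 999/47, q_W = 48.9574.
Price P = 380 - 70.2128 = 309.7872.
Apex's profit: 309.7872·(999/47) - 161·(999/47) - 3(999/47)² = 1807.1544.

1807.15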